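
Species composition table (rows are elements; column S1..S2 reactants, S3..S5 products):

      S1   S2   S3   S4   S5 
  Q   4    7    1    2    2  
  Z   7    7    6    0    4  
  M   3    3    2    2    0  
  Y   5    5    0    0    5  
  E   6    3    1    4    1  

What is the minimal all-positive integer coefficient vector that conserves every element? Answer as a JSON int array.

Coefficients: [5, 1, 3, 6, 6]

Q: 5·4+1·7 = 27 | 3·1+6·2+6·2 = 27
Z: 5·7+1·7 = 42 | 3·6+6·0+6·4 = 42
M: 5·3+1·3 = 18 | 3·2+6·2+6·0 = 18
Y: 5·5+1·5 = 30 | 3·0+6·0+6·5 = 30
E: 5·6+1·3 = 33 | 3·1+6·4+6·1 = 33
gcd(5,1,3,6,6) = 1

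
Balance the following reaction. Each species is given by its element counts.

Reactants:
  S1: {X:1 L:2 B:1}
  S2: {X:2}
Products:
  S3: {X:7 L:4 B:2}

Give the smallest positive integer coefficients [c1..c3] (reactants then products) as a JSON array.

Coefficients: [4, 5, 2]

X: 4·1+5·2 = 14 | 2·7 = 14
L: 4·2+5·0 = 8 | 2·4 = 8
B: 4·1+5·0 = 4 | 2·2 = 4
gcd(4,5,2) = 1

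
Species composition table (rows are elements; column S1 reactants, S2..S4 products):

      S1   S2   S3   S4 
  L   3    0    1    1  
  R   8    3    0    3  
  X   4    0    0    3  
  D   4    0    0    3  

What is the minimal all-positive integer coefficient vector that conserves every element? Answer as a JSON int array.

L: 3·3 = 9 | 4·0+5·1+4·1 = 9
R: 3·8 = 24 | 4·3+5·0+4·3 = 24
X: 3·4 = 12 | 4·0+5·0+4·3 = 12
D: 3·4 = 12 | 4·0+5·0+4·3 = 12
gcd(3,4,5,4) = 1

Coefficients: [3, 4, 5, 4]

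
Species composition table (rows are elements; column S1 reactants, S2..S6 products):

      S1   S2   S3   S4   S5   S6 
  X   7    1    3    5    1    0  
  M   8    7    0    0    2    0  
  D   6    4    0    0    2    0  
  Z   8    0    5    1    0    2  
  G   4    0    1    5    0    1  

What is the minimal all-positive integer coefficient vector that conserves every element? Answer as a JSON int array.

X: 3·7 = 21 | 2·1+3·3+1·5+5·1+4·0 = 21
M: 3·8 = 24 | 2·7+3·0+1·0+5·2+4·0 = 24
D: 3·6 = 18 | 2·4+3·0+1·0+5·2+4·0 = 18
Z: 3·8 = 24 | 2·0+3·5+1·1+5·0+4·2 = 24
G: 3·4 = 12 | 2·0+3·1+1·5+5·0+4·1 = 12
gcd(3,2,3,1,5,4) = 1

Coefficients: [3, 2, 3, 1, 5, 4]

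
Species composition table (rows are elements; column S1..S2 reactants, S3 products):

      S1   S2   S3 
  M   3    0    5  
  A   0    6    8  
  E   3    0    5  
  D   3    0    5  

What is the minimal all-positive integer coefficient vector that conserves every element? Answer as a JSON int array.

M: 5·3+4·0 = 15 | 3·5 = 15
A: 5·0+4·6 = 24 | 3·8 = 24
E: 5·3+4·0 = 15 | 3·5 = 15
D: 5·3+4·0 = 15 | 3·5 = 15
gcd(5,4,3) = 1

Coefficients: [5, 4, 3]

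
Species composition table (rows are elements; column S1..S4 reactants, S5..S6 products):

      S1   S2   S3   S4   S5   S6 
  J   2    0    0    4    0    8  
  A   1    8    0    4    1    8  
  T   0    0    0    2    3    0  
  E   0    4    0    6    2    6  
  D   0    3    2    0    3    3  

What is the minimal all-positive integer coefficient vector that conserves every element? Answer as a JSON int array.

J: 6·2+1·0+6·0+3·4 = 24 | 2·0+3·8 = 24
A: 6·1+1·8+6·0+3·4 = 26 | 2·1+3·8 = 26
T: 6·0+1·0+6·0+3·2 = 6 | 2·3+3·0 = 6
E: 6·0+1·4+6·0+3·6 = 22 | 2·2+3·6 = 22
D: 6·0+1·3+6·2+3·0 = 15 | 2·3+3·3 = 15
gcd(6,1,6,3,2,3) = 1

Coefficients: [6, 1, 6, 3, 2, 3]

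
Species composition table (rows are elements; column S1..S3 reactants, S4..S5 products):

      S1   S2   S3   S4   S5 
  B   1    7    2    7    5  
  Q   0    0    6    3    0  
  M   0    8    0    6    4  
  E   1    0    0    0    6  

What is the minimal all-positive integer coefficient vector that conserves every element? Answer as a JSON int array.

Coefficients: [6, 5, 3, 6, 1]

B: 6·1+5·7+3·2 = 47 | 6·7+1·5 = 47
Q: 6·0+5·0+3·6 = 18 | 6·3+1·0 = 18
M: 6·0+5·8+3·0 = 40 | 6·6+1·4 = 40
E: 6·1+5·0+3·0 = 6 | 6·0+1·6 = 6
gcd(6,5,3,6,1) = 1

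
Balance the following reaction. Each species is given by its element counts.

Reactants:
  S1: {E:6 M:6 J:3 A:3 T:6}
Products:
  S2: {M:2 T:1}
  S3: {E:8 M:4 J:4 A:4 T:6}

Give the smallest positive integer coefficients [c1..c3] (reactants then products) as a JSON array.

Coefficients: [4, 6, 3]

E: 4·6 = 24 | 6·0+3·8 = 24
M: 4·6 = 24 | 6·2+3·4 = 24
J: 4·3 = 12 | 6·0+3·4 = 12
A: 4·3 = 12 | 6·0+3·4 = 12
T: 4·6 = 24 | 6·1+3·6 = 24
gcd(4,6,3) = 1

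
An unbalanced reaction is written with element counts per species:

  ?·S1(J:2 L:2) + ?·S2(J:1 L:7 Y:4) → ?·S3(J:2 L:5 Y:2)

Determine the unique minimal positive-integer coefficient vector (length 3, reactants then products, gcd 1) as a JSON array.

J: 3·2+2·1 = 8 | 4·2 = 8
L: 3·2+2·7 = 20 | 4·5 = 20
Y: 3·0+2·4 = 8 | 4·2 = 8
gcd(3,2,4) = 1

Coefficients: [3, 2, 4]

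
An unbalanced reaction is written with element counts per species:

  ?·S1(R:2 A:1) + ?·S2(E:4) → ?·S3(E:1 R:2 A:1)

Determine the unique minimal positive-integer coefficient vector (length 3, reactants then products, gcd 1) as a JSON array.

E: 4·0+1·4 = 4 | 4·1 = 4
R: 4·2+1·0 = 8 | 4·2 = 8
A: 4·1+1·0 = 4 | 4·1 = 4
gcd(4,1,4) = 1

Coefficients: [4, 1, 4]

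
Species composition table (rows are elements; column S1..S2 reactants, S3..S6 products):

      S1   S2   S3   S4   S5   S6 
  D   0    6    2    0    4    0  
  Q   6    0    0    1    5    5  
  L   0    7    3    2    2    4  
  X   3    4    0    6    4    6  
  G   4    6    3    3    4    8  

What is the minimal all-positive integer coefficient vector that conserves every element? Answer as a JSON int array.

Coefficients: [6, 5, 5, 1, 5, 2]

D: 6·0+5·6 = 30 | 5·2+1·0+5·4+2·0 = 30
Q: 6·6+5·0 = 36 | 5·0+1·1+5·5+2·5 = 36
L: 6·0+5·7 = 35 | 5·3+1·2+5·2+2·4 = 35
X: 6·3+5·4 = 38 | 5·0+1·6+5·4+2·6 = 38
G: 6·4+5·6 = 54 | 5·3+1·3+5·4+2·8 = 54
gcd(6,5,5,1,5,2) = 1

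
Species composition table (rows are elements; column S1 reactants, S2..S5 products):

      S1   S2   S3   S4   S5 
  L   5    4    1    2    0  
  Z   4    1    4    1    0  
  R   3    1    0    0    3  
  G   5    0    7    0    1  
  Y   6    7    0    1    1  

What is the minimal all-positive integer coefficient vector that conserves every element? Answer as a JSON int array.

L: 5·5 = 25 | 3·4+3·1+5·2+4·0 = 25
Z: 5·4 = 20 | 3·1+3·4+5·1+4·0 = 20
R: 5·3 = 15 | 3·1+3·0+5·0+4·3 = 15
G: 5·5 = 25 | 3·0+3·7+5·0+4·1 = 25
Y: 5·6 = 30 | 3·7+3·0+5·1+4·1 = 30
gcd(5,3,3,5,4) = 1

Coefficients: [5, 3, 3, 5, 4]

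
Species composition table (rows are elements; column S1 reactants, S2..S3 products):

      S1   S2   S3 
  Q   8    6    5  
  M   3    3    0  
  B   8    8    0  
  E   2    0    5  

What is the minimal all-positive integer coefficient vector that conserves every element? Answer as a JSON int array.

Q: 5·8 = 40 | 5·6+2·5 = 40
M: 5·3 = 15 | 5·3+2·0 = 15
B: 5·8 = 40 | 5·8+2·0 = 40
E: 5·2 = 10 | 5·0+2·5 = 10
gcd(5,5,2) = 1

Coefficients: [5, 5, 2]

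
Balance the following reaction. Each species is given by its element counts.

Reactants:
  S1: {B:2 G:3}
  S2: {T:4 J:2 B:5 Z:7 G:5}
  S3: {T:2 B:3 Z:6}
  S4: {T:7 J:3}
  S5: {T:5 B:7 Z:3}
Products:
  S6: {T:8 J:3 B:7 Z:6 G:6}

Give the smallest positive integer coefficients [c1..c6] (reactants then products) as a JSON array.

T: 5·0+3·4+1·2+3·7+1·5 = 40 | 5·8 = 40
J: 5·0+3·2+1·0+3·3+1·0 = 15 | 5·3 = 15
B: 5·2+3·5+1·3+3·0+1·7 = 35 | 5·7 = 35
Z: 5·0+3·7+1·6+3·0+1·3 = 30 | 5·6 = 30
G: 5·3+3·5+1·0+3·0+1·0 = 30 | 5·6 = 30
gcd(5,3,1,3,1,5) = 1

Coefficients: [5, 3, 1, 3, 1, 5]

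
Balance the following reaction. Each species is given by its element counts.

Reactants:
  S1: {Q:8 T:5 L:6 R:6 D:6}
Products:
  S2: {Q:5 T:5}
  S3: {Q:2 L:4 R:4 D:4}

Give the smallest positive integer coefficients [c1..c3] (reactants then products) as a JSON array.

Q: 2·8 = 16 | 2·5+3·2 = 16
T: 2·5 = 10 | 2·5+3·0 = 10
L: 2·6 = 12 | 2·0+3·4 = 12
R: 2·6 = 12 | 2·0+3·4 = 12
D: 2·6 = 12 | 2·0+3·4 = 12
gcd(2,2,3) = 1

Coefficients: [2, 2, 3]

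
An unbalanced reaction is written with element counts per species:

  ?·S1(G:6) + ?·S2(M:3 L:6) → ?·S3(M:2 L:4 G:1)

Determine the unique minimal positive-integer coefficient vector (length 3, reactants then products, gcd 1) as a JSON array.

M: 1·0+4·3 = 12 | 6·2 = 12
L: 1·0+4·6 = 24 | 6·4 = 24
G: 1·6+4·0 = 6 | 6·1 = 6
gcd(1,4,6) = 1

Coefficients: [1, 4, 6]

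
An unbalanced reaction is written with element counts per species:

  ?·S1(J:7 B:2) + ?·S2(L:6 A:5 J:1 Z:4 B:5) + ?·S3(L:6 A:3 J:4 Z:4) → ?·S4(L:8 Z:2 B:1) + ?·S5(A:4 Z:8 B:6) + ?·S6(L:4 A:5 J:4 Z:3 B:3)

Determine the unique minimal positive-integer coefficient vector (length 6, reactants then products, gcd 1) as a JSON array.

L: 1·0+5·6+3·6 = 48 | 3·8+1·0+6·4 = 48
A: 1·0+5·5+3·3 = 34 | 3·0+1·4+6·5 = 34
J: 1·7+5·1+3·4 = 24 | 3·0+1·0+6·4 = 24
Z: 1·0+5·4+3·4 = 32 | 3·2+1·8+6·3 = 32
B: 1·2+5·5+3·0 = 27 | 3·1+1·6+6·3 = 27
gcd(1,5,3,3,1,6) = 1

Coefficients: [1, 5, 3, 3, 1, 6]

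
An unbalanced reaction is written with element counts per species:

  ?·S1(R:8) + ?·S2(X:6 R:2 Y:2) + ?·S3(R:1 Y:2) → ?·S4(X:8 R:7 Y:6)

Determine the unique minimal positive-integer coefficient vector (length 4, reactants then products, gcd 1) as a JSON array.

X: 1·0+4·6+5·0 = 24 | 3·8 = 24
R: 1·8+4·2+5·1 = 21 | 3·7 = 21
Y: 1·0+4·2+5·2 = 18 | 3·6 = 18
gcd(1,4,5,3) = 1

Coefficients: [1, 4, 5, 3]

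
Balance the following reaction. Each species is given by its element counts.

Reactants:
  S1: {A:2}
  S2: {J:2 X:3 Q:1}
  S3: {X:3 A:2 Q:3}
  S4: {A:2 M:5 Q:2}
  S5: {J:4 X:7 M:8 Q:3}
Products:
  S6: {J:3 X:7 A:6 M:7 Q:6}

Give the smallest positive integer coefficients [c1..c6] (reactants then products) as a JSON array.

J: 5·0+4·2+3·0+4·0+1·4 = 12 | 4·3 = 12
X: 5·0+4·3+3·3+4·0+1·7 = 28 | 4·7 = 28
A: 5·2+4·0+3·2+4·2+1·0 = 24 | 4·6 = 24
M: 5·0+4·0+3·0+4·5+1·8 = 28 | 4·7 = 28
Q: 5·0+4·1+3·3+4·2+1·3 = 24 | 4·6 = 24
gcd(5,4,3,4,1,4) = 1

Coefficients: [5, 4, 3, 4, 1, 4]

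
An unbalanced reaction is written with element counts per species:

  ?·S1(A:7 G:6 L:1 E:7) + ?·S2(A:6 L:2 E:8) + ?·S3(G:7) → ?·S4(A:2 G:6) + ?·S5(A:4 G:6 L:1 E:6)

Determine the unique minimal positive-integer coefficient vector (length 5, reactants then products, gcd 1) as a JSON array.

Coefficients: [4, 1, 6, 5, 6]

A: 4·7+1·6+6·0 = 34 | 5·2+6·4 = 34
G: 4·6+1·0+6·7 = 66 | 5·6+6·6 = 66
L: 4·1+1·2+6·0 = 6 | 5·0+6·1 = 6
E: 4·7+1·8+6·0 = 36 | 5·0+6·6 = 36
gcd(4,1,6,5,6) = 1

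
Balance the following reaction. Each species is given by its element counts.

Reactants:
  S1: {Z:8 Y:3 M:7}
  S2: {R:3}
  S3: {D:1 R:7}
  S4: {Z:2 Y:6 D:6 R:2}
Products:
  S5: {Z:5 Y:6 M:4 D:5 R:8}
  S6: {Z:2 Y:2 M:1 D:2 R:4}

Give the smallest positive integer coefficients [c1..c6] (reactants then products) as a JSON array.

Z: 2·8+2·0+4·0+3·2 = 22 | 2·5+6·2 = 22
Y: 2·3+2·0+4·0+3·6 = 24 | 2·6+6·2 = 24
M: 2·7+2·0+4·0+3·0 = 14 | 2·4+6·1 = 14
D: 2·0+2·0+4·1+3·6 = 22 | 2·5+6·2 = 22
R: 2·0+2·3+4·7+3·2 = 40 | 2·8+6·4 = 40
gcd(2,2,4,3,2,6) = 1

Coefficients: [2, 2, 4, 3, 2, 6]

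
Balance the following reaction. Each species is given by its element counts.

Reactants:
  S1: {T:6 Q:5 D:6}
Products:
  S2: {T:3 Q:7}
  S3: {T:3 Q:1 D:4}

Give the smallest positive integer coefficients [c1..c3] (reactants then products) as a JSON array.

Coefficients: [2, 1, 3]

T: 2·6 = 12 | 1·3+3·3 = 12
Q: 2·5 = 10 | 1·7+3·1 = 10
D: 2·6 = 12 | 1·0+3·4 = 12
gcd(2,1,3) = 1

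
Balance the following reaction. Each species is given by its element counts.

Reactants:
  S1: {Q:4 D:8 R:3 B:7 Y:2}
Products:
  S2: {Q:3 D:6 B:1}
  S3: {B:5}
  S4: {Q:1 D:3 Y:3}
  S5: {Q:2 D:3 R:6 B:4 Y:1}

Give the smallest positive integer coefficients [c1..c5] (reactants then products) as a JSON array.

Q: 6·4 = 24 | 5·3+5·0+3·1+3·2 = 24
D: 6·8 = 48 | 5·6+5·0+3·3+3·3 = 48
R: 6·3 = 18 | 5·0+5·0+3·0+3·6 = 18
B: 6·7 = 42 | 5·1+5·5+3·0+3·4 = 42
Y: 6·2 = 12 | 5·0+5·0+3·3+3·1 = 12
gcd(6,5,5,3,3) = 1

Coefficients: [6, 5, 5, 3, 3]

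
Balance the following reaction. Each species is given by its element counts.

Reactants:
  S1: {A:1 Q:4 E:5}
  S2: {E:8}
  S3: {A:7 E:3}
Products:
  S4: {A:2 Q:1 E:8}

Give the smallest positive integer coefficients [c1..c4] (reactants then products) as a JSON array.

Coefficients: [1, 3, 1, 4]

A: 1·1+3·0+1·7 = 8 | 4·2 = 8
Q: 1·4+3·0+1·0 = 4 | 4·1 = 4
E: 1·5+3·8+1·3 = 32 | 4·8 = 32
gcd(1,3,1,4) = 1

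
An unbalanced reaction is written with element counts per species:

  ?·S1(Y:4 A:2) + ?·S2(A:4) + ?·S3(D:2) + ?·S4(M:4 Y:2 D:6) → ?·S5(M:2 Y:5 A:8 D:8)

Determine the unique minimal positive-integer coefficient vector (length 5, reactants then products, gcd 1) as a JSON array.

M: 2·0+3·0+5·0+1·4 = 4 | 2·2 = 4
Y: 2·4+3·0+5·0+1·2 = 10 | 2·5 = 10
A: 2·2+3·4+5·0+1·0 = 16 | 2·8 = 16
D: 2·0+3·0+5·2+1·6 = 16 | 2·8 = 16
gcd(2,3,5,1,2) = 1

Coefficients: [2, 3, 5, 1, 2]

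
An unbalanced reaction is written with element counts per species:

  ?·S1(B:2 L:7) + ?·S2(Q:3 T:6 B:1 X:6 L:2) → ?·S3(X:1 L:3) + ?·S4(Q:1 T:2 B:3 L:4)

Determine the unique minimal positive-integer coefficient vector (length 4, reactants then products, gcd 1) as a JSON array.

Coefficients: [4, 1, 6, 3]

Q: 4·0+1·3 = 3 | 6·0+3·1 = 3
T: 4·0+1·6 = 6 | 6·0+3·2 = 6
B: 4·2+1·1 = 9 | 6·0+3·3 = 9
X: 4·0+1·6 = 6 | 6·1+3·0 = 6
L: 4·7+1·2 = 30 | 6·3+3·4 = 30
gcd(4,1,6,3) = 1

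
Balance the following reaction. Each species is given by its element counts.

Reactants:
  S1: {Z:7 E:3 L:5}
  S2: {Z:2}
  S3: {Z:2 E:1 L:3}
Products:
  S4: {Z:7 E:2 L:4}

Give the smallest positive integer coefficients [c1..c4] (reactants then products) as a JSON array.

Z: 2·7+5·2+2·2 = 28 | 4·7 = 28
E: 2·3+5·0+2·1 = 8 | 4·2 = 8
L: 2·5+5·0+2·3 = 16 | 4·4 = 16
gcd(2,5,2,4) = 1

Coefficients: [2, 5, 2, 4]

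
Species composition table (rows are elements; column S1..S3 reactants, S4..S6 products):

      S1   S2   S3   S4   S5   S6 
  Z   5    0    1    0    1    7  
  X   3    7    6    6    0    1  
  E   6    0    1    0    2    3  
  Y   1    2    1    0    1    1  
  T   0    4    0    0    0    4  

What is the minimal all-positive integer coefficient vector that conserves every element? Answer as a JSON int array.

Coefficients: [2, 1, 3, 5, 6, 1]

Z: 2·5+1·0+3·1 = 13 | 5·0+6·1+1·7 = 13
X: 2·3+1·7+3·6 = 31 | 5·6+6·0+1·1 = 31
E: 2·6+1·0+3·1 = 15 | 5·0+6·2+1·3 = 15
Y: 2·1+1·2+3·1 = 7 | 5·0+6·1+1·1 = 7
T: 2·0+1·4+3·0 = 4 | 5·0+6·0+1·4 = 4
gcd(2,1,3,5,6,1) = 1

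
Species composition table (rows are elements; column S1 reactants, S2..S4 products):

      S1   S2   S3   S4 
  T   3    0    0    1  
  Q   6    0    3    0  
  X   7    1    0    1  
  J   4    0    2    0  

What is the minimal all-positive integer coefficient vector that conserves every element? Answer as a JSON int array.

T: 1·3 = 3 | 4·0+2·0+3·1 = 3
Q: 1·6 = 6 | 4·0+2·3+3·0 = 6
X: 1·7 = 7 | 4·1+2·0+3·1 = 7
J: 1·4 = 4 | 4·0+2·2+3·0 = 4
gcd(1,4,2,3) = 1

Coefficients: [1, 4, 2, 3]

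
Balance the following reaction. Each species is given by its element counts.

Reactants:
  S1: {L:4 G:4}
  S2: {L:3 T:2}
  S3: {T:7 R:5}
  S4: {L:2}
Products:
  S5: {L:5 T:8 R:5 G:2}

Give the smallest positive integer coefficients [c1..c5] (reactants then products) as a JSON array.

L: 2·4+2·3+4·0+3·2 = 20 | 4·5 = 20
T: 2·0+2·2+4·7+3·0 = 32 | 4·8 = 32
R: 2·0+2·0+4·5+3·0 = 20 | 4·5 = 20
G: 2·4+2·0+4·0+3·0 = 8 | 4·2 = 8
gcd(2,2,4,3,4) = 1

Coefficients: [2, 2, 4, 3, 4]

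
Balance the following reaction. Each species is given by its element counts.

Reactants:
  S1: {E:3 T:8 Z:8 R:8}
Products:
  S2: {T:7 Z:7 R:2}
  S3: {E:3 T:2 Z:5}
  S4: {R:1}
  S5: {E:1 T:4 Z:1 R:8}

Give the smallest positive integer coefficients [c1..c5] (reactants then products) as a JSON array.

Coefficients: [4, 2, 3, 4, 3]

E: 4·3 = 12 | 2·0+3·3+4·0+3·1 = 12
T: 4·8 = 32 | 2·7+3·2+4·0+3·4 = 32
Z: 4·8 = 32 | 2·7+3·5+4·0+3·1 = 32
R: 4·8 = 32 | 2·2+3·0+4·1+3·8 = 32
gcd(4,2,3,4,3) = 1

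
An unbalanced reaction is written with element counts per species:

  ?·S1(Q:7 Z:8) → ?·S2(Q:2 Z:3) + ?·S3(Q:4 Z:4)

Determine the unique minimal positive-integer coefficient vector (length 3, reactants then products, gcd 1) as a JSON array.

Coefficients: [4, 4, 5]

Q: 4·7 = 28 | 4·2+5·4 = 28
Z: 4·8 = 32 | 4·3+5·4 = 32
gcd(4,4,5) = 1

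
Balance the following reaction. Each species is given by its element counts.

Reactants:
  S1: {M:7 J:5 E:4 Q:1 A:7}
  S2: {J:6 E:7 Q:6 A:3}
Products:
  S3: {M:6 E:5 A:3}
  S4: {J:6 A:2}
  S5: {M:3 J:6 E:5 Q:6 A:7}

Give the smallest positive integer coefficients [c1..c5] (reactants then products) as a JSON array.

M: 6·7+3·0 = 42 | 5·6+4·0+4·3 = 42
J: 6·5+3·6 = 48 | 5·0+4·6+4·6 = 48
E: 6·4+3·7 = 45 | 5·5+4·0+4·5 = 45
Q: 6·1+3·6 = 24 | 5·0+4·0+4·6 = 24
A: 6·7+3·3 = 51 | 5·3+4·2+4·7 = 51
gcd(6,3,5,4,4) = 1

Coefficients: [6, 3, 5, 4, 4]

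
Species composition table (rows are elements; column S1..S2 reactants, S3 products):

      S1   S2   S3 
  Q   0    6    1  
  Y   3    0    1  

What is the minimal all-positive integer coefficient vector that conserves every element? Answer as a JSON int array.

Coefficients: [2, 1, 6]

Q: 2·0+1·6 = 6 | 6·1 = 6
Y: 2·3+1·0 = 6 | 6·1 = 6
gcd(2,1,6) = 1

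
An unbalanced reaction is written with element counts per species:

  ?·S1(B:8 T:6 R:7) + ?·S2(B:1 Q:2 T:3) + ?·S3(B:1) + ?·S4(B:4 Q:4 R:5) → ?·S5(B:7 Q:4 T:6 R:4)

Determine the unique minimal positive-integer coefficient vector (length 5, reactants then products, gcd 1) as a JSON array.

B: 1·8+4·1+5·1+1·4 = 21 | 3·7 = 21
Q: 1·0+4·2+5·0+1·4 = 12 | 3·4 = 12
T: 1·6+4·3+5·0+1·0 = 18 | 3·6 = 18
R: 1·7+4·0+5·0+1·5 = 12 | 3·4 = 12
gcd(1,4,5,1,3) = 1

Coefficients: [1, 4, 5, 1, 3]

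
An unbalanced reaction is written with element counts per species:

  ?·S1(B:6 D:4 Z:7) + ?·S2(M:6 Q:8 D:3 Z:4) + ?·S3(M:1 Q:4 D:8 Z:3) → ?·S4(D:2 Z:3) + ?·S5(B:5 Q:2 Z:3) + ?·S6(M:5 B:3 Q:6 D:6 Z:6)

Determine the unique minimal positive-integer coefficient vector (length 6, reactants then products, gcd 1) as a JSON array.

M: 5·0+4·6+1·1 = 25 | 5·0+3·0+5·5 = 25
B: 5·6+4·0+1·0 = 30 | 5·0+3·5+5·3 = 30
Q: 5·0+4·8+1·4 = 36 | 5·0+3·2+5·6 = 36
D: 5·4+4·3+1·8 = 40 | 5·2+3·0+5·6 = 40
Z: 5·7+4·4+1·3 = 54 | 5·3+3·3+5·6 = 54
gcd(5,4,1,5,3,5) = 1

Coefficients: [5, 4, 1, 5, 3, 5]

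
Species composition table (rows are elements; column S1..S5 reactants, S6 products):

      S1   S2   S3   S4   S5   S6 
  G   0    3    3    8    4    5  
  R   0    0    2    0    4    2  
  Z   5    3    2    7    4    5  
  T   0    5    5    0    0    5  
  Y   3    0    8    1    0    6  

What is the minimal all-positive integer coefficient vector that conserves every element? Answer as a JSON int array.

Coefficients: [1, 2, 4, 1, 1, 6]

G: 1·0+2·3+4·3+1·8+1·4 = 30 | 6·5 = 30
R: 1·0+2·0+4·2+1·0+1·4 = 12 | 6·2 = 12
Z: 1·5+2·3+4·2+1·7+1·4 = 30 | 6·5 = 30
T: 1·0+2·5+4·5+1·0+1·0 = 30 | 6·5 = 30
Y: 1·3+2·0+4·8+1·1+1·0 = 36 | 6·6 = 36
gcd(1,2,4,1,1,6) = 1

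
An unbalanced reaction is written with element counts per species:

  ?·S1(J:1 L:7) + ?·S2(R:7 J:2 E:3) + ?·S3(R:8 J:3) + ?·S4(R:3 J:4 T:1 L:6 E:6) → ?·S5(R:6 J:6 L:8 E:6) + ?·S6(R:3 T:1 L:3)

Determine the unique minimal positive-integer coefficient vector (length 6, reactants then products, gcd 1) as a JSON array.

Coefficients: [4, 2, 2, 4, 5, 4]

R: 4·0+2·7+2·8+4·3 = 42 | 5·6+4·3 = 42
J: 4·1+2·2+2·3+4·4 = 30 | 5·6+4·0 = 30
T: 4·0+2·0+2·0+4·1 = 4 | 5·0+4·1 = 4
L: 4·7+2·0+2·0+4·6 = 52 | 5·8+4·3 = 52
E: 4·0+2·3+2·0+4·6 = 30 | 5·6+4·0 = 30
gcd(4,2,2,4,5,4) = 1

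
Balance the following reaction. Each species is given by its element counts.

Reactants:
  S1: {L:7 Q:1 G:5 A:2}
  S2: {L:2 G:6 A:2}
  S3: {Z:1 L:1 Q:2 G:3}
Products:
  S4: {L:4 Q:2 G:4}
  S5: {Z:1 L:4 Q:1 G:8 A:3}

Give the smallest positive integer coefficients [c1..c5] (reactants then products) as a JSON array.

Coefficients: [4, 5, 6, 5, 6]

Z: 4·0+5·0+6·1 = 6 | 5·0+6·1 = 6
L: 4·7+5·2+6·1 = 44 | 5·4+6·4 = 44
Q: 4·1+5·0+6·2 = 16 | 5·2+6·1 = 16
G: 4·5+5·6+6·3 = 68 | 5·4+6·8 = 68
A: 4·2+5·2+6·0 = 18 | 5·0+6·3 = 18
gcd(4,5,6,5,6) = 1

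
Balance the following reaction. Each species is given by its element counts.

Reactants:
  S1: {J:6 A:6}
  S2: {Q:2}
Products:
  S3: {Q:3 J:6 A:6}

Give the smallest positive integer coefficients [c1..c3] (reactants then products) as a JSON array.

Coefficients: [2, 3, 2]

Q: 2·0+3·2 = 6 | 2·3 = 6
J: 2·6+3·0 = 12 | 2·6 = 12
A: 2·6+3·0 = 12 | 2·6 = 12
gcd(2,3,2) = 1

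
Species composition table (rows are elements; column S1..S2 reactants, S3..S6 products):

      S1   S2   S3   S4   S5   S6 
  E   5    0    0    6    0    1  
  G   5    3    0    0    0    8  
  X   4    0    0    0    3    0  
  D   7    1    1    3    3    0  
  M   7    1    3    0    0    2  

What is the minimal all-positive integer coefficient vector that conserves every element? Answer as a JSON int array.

E: 3·5+3·0 = 15 | 6·0+2·6+4·0+3·1 = 15
G: 3·5+3·3 = 24 | 6·0+2·0+4·0+3·8 = 24
X: 3·4+3·0 = 12 | 6·0+2·0+4·3+3·0 = 12
D: 3·7+3·1 = 24 | 6·1+2·3+4·3+3·0 = 24
M: 3·7+3·1 = 24 | 6·3+2·0+4·0+3·2 = 24
gcd(3,3,6,2,4,3) = 1

Coefficients: [3, 3, 6, 2, 4, 3]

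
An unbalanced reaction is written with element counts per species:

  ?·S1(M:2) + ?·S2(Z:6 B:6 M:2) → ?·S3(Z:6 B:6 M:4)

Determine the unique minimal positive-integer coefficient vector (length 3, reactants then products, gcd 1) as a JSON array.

Z: 1·0+1·6 = 6 | 1·6 = 6
B: 1·0+1·6 = 6 | 1·6 = 6
M: 1·2+1·2 = 4 | 1·4 = 4
gcd(1,1,1) = 1

Coefficients: [1, 1, 1]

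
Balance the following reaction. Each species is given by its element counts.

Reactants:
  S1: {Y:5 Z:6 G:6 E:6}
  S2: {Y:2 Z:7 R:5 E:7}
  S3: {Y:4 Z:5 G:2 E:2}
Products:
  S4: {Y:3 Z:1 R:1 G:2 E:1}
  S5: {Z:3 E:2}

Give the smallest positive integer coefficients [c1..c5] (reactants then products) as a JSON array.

Y: 1·5+1·2+2·4 = 15 | 5·3+6·0 = 15
Z: 1·6+1·7+2·5 = 23 | 5·1+6·3 = 23
R: 1·0+1·5+2·0 = 5 | 5·1+6·0 = 5
G: 1·6+1·0+2·2 = 10 | 5·2+6·0 = 10
E: 1·6+1·7+2·2 = 17 | 5·1+6·2 = 17
gcd(1,1,2,5,6) = 1

Coefficients: [1, 1, 2, 5, 6]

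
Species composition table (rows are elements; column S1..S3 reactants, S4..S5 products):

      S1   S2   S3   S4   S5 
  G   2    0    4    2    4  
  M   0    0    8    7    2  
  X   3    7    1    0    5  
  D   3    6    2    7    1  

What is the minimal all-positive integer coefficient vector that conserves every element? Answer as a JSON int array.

G: 6·2+1·0+5·4 = 32 | 4·2+6·4 = 32
M: 6·0+1·0+5·8 = 40 | 4·7+6·2 = 40
X: 6·3+1·7+5·1 = 30 | 4·0+6·5 = 30
D: 6·3+1·6+5·2 = 34 | 4·7+6·1 = 34
gcd(6,1,5,4,6) = 1

Coefficients: [6, 1, 5, 4, 6]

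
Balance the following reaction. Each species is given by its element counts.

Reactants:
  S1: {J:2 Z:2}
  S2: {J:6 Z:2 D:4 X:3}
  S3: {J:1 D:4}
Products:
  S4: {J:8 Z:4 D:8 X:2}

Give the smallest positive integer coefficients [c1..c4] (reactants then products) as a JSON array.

Coefficients: [4, 2, 4, 3]

J: 4·2+2·6+4·1 = 24 | 3·8 = 24
Z: 4·2+2·2+4·0 = 12 | 3·4 = 12
D: 4·0+2·4+4·4 = 24 | 3·8 = 24
X: 4·0+2·3+4·0 = 6 | 3·2 = 6
gcd(4,2,4,3) = 1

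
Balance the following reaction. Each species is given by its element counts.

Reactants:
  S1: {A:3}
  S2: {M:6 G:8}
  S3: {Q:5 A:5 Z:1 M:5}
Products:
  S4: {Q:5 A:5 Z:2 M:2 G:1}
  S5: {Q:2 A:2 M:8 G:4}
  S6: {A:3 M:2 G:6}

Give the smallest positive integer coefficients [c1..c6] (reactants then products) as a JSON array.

Q: 3·0+5·0+4·5 = 20 | 2·5+5·2+3·0 = 20
A: 3·3+5·0+4·5 = 29 | 2·5+5·2+3·3 = 29
Z: 3·0+5·0+4·1 = 4 | 2·2+5·0+3·0 = 4
M: 3·0+5·6+4·5 = 50 | 2·2+5·8+3·2 = 50
G: 3·0+5·8+4·0 = 40 | 2·1+5·4+3·6 = 40
gcd(3,5,4,2,5,3) = 1

Coefficients: [3, 5, 4, 2, 5, 3]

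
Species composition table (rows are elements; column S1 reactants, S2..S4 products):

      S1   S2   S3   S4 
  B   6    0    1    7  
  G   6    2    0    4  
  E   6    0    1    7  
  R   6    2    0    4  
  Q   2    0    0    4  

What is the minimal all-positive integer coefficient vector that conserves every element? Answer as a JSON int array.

Coefficients: [2, 4, 5, 1]

B: 2·6 = 12 | 4·0+5·1+1·7 = 12
G: 2·6 = 12 | 4·2+5·0+1·4 = 12
E: 2·6 = 12 | 4·0+5·1+1·7 = 12
R: 2·6 = 12 | 4·2+5·0+1·4 = 12
Q: 2·2 = 4 | 4·0+5·0+1·4 = 4
gcd(2,4,5,1) = 1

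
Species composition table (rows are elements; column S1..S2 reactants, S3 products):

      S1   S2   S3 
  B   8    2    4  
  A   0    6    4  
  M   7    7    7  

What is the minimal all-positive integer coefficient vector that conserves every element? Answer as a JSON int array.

Coefficients: [1, 2, 3]

B: 1·8+2·2 = 12 | 3·4 = 12
A: 1·0+2·6 = 12 | 3·4 = 12
M: 1·7+2·7 = 21 | 3·7 = 21
gcd(1,2,3) = 1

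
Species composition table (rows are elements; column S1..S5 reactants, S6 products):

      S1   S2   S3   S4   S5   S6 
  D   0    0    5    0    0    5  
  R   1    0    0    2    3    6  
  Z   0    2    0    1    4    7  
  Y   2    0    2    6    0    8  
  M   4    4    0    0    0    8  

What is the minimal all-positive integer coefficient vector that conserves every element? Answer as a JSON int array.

Coefficients: [6, 4, 5, 3, 6, 5]

D: 6·0+4·0+5·5+3·0+6·0 = 25 | 5·5 = 25
R: 6·1+4·0+5·0+3·2+6·3 = 30 | 5·6 = 30
Z: 6·0+4·2+5·0+3·1+6·4 = 35 | 5·7 = 35
Y: 6·2+4·0+5·2+3·6+6·0 = 40 | 5·8 = 40
M: 6·4+4·4+5·0+3·0+6·0 = 40 | 5·8 = 40
gcd(6,4,5,3,6,5) = 1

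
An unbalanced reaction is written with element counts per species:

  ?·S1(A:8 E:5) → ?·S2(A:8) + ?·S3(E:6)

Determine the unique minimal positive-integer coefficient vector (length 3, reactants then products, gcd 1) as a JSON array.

Coefficients: [6, 6, 5]

A: 6·8 = 48 | 6·8+5·0 = 48
E: 6·5 = 30 | 6·0+5·6 = 30
gcd(6,6,5) = 1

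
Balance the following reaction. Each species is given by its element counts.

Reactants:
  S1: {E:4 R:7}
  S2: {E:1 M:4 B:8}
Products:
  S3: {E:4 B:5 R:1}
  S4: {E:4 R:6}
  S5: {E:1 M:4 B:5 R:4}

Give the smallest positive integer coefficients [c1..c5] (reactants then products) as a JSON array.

Coefficients: [5, 5, 3, 2, 5]

E: 5·4+5·1 = 25 | 3·4+2·4+5·1 = 25
M: 5·0+5·4 = 20 | 3·0+2·0+5·4 = 20
B: 5·0+5·8 = 40 | 3·5+2·0+5·5 = 40
R: 5·7+5·0 = 35 | 3·1+2·6+5·4 = 35
gcd(5,5,3,2,5) = 1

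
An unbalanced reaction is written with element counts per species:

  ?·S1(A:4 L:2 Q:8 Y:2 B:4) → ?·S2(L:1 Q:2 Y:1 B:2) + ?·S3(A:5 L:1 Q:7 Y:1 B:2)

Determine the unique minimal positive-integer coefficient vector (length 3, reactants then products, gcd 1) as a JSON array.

Coefficients: [5, 6, 4]

A: 5·4 = 20 | 6·0+4·5 = 20
L: 5·2 = 10 | 6·1+4·1 = 10
Q: 5·8 = 40 | 6·2+4·7 = 40
Y: 5·2 = 10 | 6·1+4·1 = 10
B: 5·4 = 20 | 6·2+4·2 = 20
gcd(5,6,4) = 1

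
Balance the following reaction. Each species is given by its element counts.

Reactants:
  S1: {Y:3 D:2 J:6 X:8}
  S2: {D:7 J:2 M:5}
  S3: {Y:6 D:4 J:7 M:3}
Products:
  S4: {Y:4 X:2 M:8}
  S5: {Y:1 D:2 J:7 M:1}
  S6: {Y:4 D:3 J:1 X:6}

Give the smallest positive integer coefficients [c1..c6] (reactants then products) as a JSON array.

Y: 4·3+1·0+3·6 = 30 | 1·4+6·1+5·4 = 30
D: 4·2+1·7+3·4 = 27 | 1·0+6·2+5·3 = 27
J: 4·6+1·2+3·7 = 47 | 1·0+6·7+5·1 = 47
X: 4·8+1·0+3·0 = 32 | 1·2+6·0+5·6 = 32
M: 4·0+1·5+3·3 = 14 | 1·8+6·1+5·0 = 14
gcd(4,1,3,1,6,5) = 1

Coefficients: [4, 1, 3, 1, 6, 5]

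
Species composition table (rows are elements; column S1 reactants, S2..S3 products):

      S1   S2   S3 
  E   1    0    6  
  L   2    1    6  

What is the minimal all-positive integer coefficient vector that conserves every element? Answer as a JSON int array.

E: 6·1 = 6 | 6·0+1·6 = 6
L: 6·2 = 12 | 6·1+1·6 = 12
gcd(6,6,1) = 1

Coefficients: [6, 6, 1]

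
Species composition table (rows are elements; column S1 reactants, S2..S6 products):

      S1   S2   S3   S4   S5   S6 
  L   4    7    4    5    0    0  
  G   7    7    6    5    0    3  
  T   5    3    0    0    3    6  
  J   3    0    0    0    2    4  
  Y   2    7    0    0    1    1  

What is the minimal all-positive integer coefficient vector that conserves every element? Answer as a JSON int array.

Coefficients: [6, 1, 3, 1, 1, 4]

L: 6·4 = 24 | 1·7+3·4+1·5+1·0+4·0 = 24
G: 6·7 = 42 | 1·7+3·6+1·5+1·0+4·3 = 42
T: 6·5 = 30 | 1·3+3·0+1·0+1·3+4·6 = 30
J: 6·3 = 18 | 1·0+3·0+1·0+1·2+4·4 = 18
Y: 6·2 = 12 | 1·7+3·0+1·0+1·1+4·1 = 12
gcd(6,1,3,1,1,4) = 1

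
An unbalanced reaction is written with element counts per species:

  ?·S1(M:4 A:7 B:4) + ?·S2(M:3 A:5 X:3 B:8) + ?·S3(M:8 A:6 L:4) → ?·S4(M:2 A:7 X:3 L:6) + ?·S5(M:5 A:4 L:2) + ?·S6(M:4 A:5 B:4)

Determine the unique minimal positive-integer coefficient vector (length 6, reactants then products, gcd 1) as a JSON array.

M: 4·4+1·3+4·8 = 51 | 1·2+5·5+6·4 = 51
A: 4·7+1·5+4·6 = 57 | 1·7+5·4+6·5 = 57
X: 4·0+1·3+4·0 = 3 | 1·3+5·0+6·0 = 3
L: 4·0+1·0+4·4 = 16 | 1·6+5·2+6·0 = 16
B: 4·4+1·8+4·0 = 24 | 1·0+5·0+6·4 = 24
gcd(4,1,4,1,5,6) = 1

Coefficients: [4, 1, 4, 1, 5, 6]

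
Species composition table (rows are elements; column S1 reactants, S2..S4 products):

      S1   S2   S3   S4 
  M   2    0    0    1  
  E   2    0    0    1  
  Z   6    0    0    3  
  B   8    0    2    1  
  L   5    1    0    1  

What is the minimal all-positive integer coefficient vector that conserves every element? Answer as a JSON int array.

Coefficients: [1, 3, 3, 2]

M: 1·2 = 2 | 3·0+3·0+2·1 = 2
E: 1·2 = 2 | 3·0+3·0+2·1 = 2
Z: 1·6 = 6 | 3·0+3·0+2·3 = 6
B: 1·8 = 8 | 3·0+3·2+2·1 = 8
L: 1·5 = 5 | 3·1+3·0+2·1 = 5
gcd(1,3,3,2) = 1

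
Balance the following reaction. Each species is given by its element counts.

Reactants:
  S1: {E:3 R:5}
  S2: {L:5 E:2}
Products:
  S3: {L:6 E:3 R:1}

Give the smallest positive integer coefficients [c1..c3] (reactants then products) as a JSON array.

Coefficients: [1, 6, 5]

L: 1·0+6·5 = 30 | 5·6 = 30
E: 1·3+6·2 = 15 | 5·3 = 15
R: 1·5+6·0 = 5 | 5·1 = 5
gcd(1,6,5) = 1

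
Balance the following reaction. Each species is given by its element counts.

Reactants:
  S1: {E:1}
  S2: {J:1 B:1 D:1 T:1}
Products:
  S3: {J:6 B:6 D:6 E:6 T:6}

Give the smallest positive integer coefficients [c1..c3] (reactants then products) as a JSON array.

J: 6·0+6·1 = 6 | 1·6 = 6
B: 6·0+6·1 = 6 | 1·6 = 6
D: 6·0+6·1 = 6 | 1·6 = 6
E: 6·1+6·0 = 6 | 1·6 = 6
T: 6·0+6·1 = 6 | 1·6 = 6
gcd(6,6,1) = 1

Coefficients: [6, 6, 1]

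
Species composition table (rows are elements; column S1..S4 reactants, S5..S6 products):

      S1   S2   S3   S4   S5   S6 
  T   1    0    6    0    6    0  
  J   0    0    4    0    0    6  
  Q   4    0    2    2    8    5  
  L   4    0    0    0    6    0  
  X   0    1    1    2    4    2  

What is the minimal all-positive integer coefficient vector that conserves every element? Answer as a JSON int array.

Coefficients: [6, 5, 3, 6, 4, 2]

T: 6·1+5·0+3·6+6·0 = 24 | 4·6+2·0 = 24
J: 6·0+5·0+3·4+6·0 = 12 | 4·0+2·6 = 12
Q: 6·4+5·0+3·2+6·2 = 42 | 4·8+2·5 = 42
L: 6·4+5·0+3·0+6·0 = 24 | 4·6+2·0 = 24
X: 6·0+5·1+3·1+6·2 = 20 | 4·4+2·2 = 20
gcd(6,5,3,6,4,2) = 1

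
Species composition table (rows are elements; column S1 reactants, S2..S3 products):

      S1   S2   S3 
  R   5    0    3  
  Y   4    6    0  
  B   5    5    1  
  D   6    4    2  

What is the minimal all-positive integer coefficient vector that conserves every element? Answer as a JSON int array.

Coefficients: [3, 2, 5]

R: 3·5 = 15 | 2·0+5·3 = 15
Y: 3·4 = 12 | 2·6+5·0 = 12
B: 3·5 = 15 | 2·5+5·1 = 15
D: 3·6 = 18 | 2·4+5·2 = 18
gcd(3,2,5) = 1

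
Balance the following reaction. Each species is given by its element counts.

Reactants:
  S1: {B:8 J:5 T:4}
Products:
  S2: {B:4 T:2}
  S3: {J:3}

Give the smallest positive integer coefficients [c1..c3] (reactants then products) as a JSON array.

B: 3·8 = 24 | 6·4+5·0 = 24
J: 3·5 = 15 | 6·0+5·3 = 15
T: 3·4 = 12 | 6·2+5·0 = 12
gcd(3,6,5) = 1

Coefficients: [3, 6, 5]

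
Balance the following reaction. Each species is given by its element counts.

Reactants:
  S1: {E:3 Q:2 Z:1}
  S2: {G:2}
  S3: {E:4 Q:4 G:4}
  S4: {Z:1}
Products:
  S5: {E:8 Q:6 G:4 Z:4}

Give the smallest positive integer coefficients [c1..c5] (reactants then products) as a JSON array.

Coefficients: [4, 2, 1, 4, 2]

E: 4·3+2·0+1·4+4·0 = 16 | 2·8 = 16
Q: 4·2+2·0+1·4+4·0 = 12 | 2·6 = 12
G: 4·0+2·2+1·4+4·0 = 8 | 2·4 = 8
Z: 4·1+2·0+1·0+4·1 = 8 | 2·4 = 8
gcd(4,2,1,4,2) = 1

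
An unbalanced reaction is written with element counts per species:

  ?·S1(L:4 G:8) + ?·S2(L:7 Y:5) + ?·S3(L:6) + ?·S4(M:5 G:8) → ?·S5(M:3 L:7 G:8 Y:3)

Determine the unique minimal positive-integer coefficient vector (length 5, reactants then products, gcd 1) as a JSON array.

Coefficients: [2, 3, 1, 3, 5]

M: 2·0+3·0+1·0+3·5 = 15 | 5·3 = 15
L: 2·4+3·7+1·6+3·0 = 35 | 5·7 = 35
G: 2·8+3·0+1·0+3·8 = 40 | 5·8 = 40
Y: 2·0+3·5+1·0+3·0 = 15 | 5·3 = 15
gcd(2,3,1,3,5) = 1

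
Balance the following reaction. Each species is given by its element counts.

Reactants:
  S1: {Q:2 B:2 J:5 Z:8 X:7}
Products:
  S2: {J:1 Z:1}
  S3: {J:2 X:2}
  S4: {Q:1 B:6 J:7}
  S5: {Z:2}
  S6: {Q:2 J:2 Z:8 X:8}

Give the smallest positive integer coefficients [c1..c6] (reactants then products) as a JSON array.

Coefficients: [6, 4, 1, 2, 2, 5]

Q: 6·2 = 12 | 4·0+1·0+2·1+2·0+5·2 = 12
B: 6·2 = 12 | 4·0+1·0+2·6+2·0+5·0 = 12
J: 6·5 = 30 | 4·1+1·2+2·7+2·0+5·2 = 30
Z: 6·8 = 48 | 4·1+1·0+2·0+2·2+5·8 = 48
X: 6·7 = 42 | 4·0+1·2+2·0+2·0+5·8 = 42
gcd(6,4,1,2,2,5) = 1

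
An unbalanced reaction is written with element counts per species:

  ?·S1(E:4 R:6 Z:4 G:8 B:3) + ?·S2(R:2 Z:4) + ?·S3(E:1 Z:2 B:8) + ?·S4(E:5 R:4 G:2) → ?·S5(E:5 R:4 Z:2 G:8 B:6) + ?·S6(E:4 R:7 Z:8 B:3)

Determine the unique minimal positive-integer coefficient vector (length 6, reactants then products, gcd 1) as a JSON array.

E: 2·4+6·0+3·1+4·5 = 31 | 3·5+4·4 = 31
R: 2·6+6·2+3·0+4·4 = 40 | 3·4+4·7 = 40
Z: 2·4+6·4+3·2+4·0 = 38 | 3·2+4·8 = 38
G: 2·8+6·0+3·0+4·2 = 24 | 3·8+4·0 = 24
B: 2·3+6·0+3·8+4·0 = 30 | 3·6+4·3 = 30
gcd(2,6,3,4,3,4) = 1

Coefficients: [2, 6, 3, 4, 3, 4]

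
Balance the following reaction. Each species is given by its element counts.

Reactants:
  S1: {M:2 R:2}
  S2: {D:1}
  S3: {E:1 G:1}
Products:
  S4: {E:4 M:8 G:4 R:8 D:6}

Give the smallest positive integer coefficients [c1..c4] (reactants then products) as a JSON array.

Coefficients: [4, 6, 4, 1]

E: 4·0+6·0+4·1 = 4 | 1·4 = 4
M: 4·2+6·0+4·0 = 8 | 1·8 = 8
G: 4·0+6·0+4·1 = 4 | 1·4 = 4
R: 4·2+6·0+4·0 = 8 | 1·8 = 8
D: 4·0+6·1+4·0 = 6 | 1·6 = 6
gcd(4,6,4,1) = 1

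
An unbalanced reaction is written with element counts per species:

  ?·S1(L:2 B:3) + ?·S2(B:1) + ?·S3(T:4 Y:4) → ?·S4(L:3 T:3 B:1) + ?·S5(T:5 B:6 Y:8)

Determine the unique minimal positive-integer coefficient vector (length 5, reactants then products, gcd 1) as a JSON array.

Coefficients: [3, 5, 4, 2, 2]

L: 3·2+5·0+4·0 = 6 | 2·3+2·0 = 6
T: 3·0+5·0+4·4 = 16 | 2·3+2·5 = 16
B: 3·3+5·1+4·0 = 14 | 2·1+2·6 = 14
Y: 3·0+5·0+4·4 = 16 | 2·0+2·8 = 16
gcd(3,5,4,2,2) = 1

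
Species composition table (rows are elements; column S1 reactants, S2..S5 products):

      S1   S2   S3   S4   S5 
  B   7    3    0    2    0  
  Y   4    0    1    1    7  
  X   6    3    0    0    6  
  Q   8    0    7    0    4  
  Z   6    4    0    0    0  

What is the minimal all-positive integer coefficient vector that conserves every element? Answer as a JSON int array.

Coefficients: [4, 6, 4, 5, 1]

B: 4·7 = 28 | 6·3+4·0+5·2+1·0 = 28
Y: 4·4 = 16 | 6·0+4·1+5·1+1·7 = 16
X: 4·6 = 24 | 6·3+4·0+5·0+1·6 = 24
Q: 4·8 = 32 | 6·0+4·7+5·0+1·4 = 32
Z: 4·6 = 24 | 6·4+4·0+5·0+1·0 = 24
gcd(4,6,4,5,1) = 1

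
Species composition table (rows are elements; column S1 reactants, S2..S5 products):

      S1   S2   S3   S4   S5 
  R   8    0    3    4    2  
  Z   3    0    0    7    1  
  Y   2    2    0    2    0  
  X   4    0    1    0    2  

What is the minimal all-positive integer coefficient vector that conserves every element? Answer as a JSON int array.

Coefficients: [4, 3, 6, 1, 5]

R: 4·8 = 32 | 3·0+6·3+1·4+5·2 = 32
Z: 4·3 = 12 | 3·0+6·0+1·7+5·1 = 12
Y: 4·2 = 8 | 3·2+6·0+1·2+5·0 = 8
X: 4·4 = 16 | 3·0+6·1+1·0+5·2 = 16
gcd(4,3,6,1,5) = 1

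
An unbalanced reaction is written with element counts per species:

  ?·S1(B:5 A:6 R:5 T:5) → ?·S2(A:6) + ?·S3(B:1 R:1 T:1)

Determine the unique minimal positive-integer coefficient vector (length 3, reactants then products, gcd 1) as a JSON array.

Coefficients: [1, 1, 5]

B: 1·5 = 5 | 1·0+5·1 = 5
A: 1·6 = 6 | 1·6+5·0 = 6
R: 1·5 = 5 | 1·0+5·1 = 5
T: 1·5 = 5 | 1·0+5·1 = 5
gcd(1,1,5) = 1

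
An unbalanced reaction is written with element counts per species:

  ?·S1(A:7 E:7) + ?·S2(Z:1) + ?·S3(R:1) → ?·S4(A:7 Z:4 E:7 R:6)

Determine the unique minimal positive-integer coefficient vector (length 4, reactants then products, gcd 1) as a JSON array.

Coefficients: [1, 4, 6, 1]

A: 1·7+4·0+6·0 = 7 | 1·7 = 7
Z: 1·0+4·1+6·0 = 4 | 1·4 = 4
E: 1·7+4·0+6·0 = 7 | 1·7 = 7
R: 1·0+4·0+6·1 = 6 | 1·6 = 6
gcd(1,4,6,1) = 1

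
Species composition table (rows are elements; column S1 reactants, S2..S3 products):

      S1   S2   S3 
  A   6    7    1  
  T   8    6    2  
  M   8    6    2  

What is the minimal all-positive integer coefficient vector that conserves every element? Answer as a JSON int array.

A: 2·6 = 12 | 1·7+5·1 = 12
T: 2·8 = 16 | 1·6+5·2 = 16
M: 2·8 = 16 | 1·6+5·2 = 16
gcd(2,1,5) = 1

Coefficients: [2, 1, 5]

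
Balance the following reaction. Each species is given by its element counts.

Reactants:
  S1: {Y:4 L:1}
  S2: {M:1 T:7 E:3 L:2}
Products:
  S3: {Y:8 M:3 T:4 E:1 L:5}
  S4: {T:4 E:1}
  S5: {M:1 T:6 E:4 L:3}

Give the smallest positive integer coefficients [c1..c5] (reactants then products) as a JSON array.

Y: 2·4+6·0 = 8 | 1·8+5·0+3·0 = 8
M: 2·0+6·1 = 6 | 1·3+5·0+3·1 = 6
T: 2·0+6·7 = 42 | 1·4+5·4+3·6 = 42
E: 2·0+6·3 = 18 | 1·1+5·1+3·4 = 18
L: 2·1+6·2 = 14 | 1·5+5·0+3·3 = 14
gcd(2,6,1,5,3) = 1

Coefficients: [2, 6, 1, 5, 3]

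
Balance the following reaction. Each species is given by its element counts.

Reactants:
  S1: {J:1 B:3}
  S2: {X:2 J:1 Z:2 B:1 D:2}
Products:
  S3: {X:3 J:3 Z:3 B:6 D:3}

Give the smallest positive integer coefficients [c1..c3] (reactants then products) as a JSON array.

Coefficients: [3, 3, 2]

X: 3·0+3·2 = 6 | 2·3 = 6
J: 3·1+3·1 = 6 | 2·3 = 6
Z: 3·0+3·2 = 6 | 2·3 = 6
B: 3·3+3·1 = 12 | 2·6 = 12
D: 3·0+3·2 = 6 | 2·3 = 6
gcd(3,3,2) = 1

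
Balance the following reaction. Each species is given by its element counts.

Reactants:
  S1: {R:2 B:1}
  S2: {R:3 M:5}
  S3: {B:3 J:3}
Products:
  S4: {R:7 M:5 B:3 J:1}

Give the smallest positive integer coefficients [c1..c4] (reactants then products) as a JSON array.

R: 6·2+3·3+1·0 = 21 | 3·7 = 21
M: 6·0+3·5+1·0 = 15 | 3·5 = 15
B: 6·1+3·0+1·3 = 9 | 3·3 = 9
J: 6·0+3·0+1·3 = 3 | 3·1 = 3
gcd(6,3,1,3) = 1

Coefficients: [6, 3, 1, 3]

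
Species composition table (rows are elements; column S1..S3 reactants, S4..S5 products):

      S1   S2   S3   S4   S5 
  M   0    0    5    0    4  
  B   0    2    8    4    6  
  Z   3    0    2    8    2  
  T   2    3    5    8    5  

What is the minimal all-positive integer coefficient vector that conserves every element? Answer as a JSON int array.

M: 6·0+3·0+4·5 = 20 | 2·0+5·4 = 20
B: 6·0+3·2+4·8 = 38 | 2·4+5·6 = 38
Z: 6·3+3·0+4·2 = 26 | 2·8+5·2 = 26
T: 6·2+3·3+4·5 = 41 | 2·8+5·5 = 41
gcd(6,3,4,2,5) = 1

Coefficients: [6, 3, 4, 2, 5]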